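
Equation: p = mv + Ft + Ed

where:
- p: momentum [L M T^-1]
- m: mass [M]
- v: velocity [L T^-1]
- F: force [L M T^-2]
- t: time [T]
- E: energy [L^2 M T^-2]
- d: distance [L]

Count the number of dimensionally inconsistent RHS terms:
1

LHS p: [L M T^-1]
- mv: [L M T^-1] ✓
- Ft: [L M T^-1] ✓
- Ed: [L^3 M T^-2] ✗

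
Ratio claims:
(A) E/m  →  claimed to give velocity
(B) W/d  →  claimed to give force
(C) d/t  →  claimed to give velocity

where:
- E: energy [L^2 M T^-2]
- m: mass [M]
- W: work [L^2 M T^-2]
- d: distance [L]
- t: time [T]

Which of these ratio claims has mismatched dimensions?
(A) E/m does not give velocity

(A) E/m: [L^2 T^-2] ≠ velocity [L T^-1] ✗
(B) W/d: [L M T^-2] = force [L M T^-2] ✓
(C) d/t: [L T^-1] = velocity [L T^-1] ✓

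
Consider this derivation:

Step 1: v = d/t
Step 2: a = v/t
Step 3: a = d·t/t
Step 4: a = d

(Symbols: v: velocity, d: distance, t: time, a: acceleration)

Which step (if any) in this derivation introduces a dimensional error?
Step 3

Step 1: v = d/t → LHS [L T^-1], RHS [L T^-1] ✓
Step 2: a = v/t → LHS [L T^-2], RHS [L T^-2] ✓
Step 3: a = d·t/t → LHS [L T^-2], RHS [L] ✗

The first dimensional inconsistency appears in step 3: a = d·t/t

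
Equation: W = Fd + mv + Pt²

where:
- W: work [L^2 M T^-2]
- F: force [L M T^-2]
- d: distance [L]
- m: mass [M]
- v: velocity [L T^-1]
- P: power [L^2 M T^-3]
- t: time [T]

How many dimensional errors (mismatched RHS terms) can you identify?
2

LHS W: [L^2 M T^-2]
- Fd: [L^2 M T^-2] ✓
- mv: [L M T^-1] ✗
- Pt²: [L^2 M T^-1] ✗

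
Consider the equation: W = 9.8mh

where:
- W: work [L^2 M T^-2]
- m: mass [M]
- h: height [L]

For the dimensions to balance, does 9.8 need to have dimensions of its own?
Yes

W has dimensions [L^2 M T^-2], while mh alone has dimensions [L M]. For the equation to balance, the factor 9.8 must carry dimensions [L T^-2] — it is a dimensional constant (a numerical value of a physical quantity with its units suppressed), not a pure number.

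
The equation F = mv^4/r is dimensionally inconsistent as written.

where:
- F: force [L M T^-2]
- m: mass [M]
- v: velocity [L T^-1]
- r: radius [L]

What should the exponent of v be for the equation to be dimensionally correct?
The exponent of v should be 2: F = mv^2/r

The LHS F has dimensions [L M T^-2]; v has dimensions [L T^-1].
As written, the RHS mv^4/r (exponent 4 on v) has dimensions [L^3 M T^-4], which does not match.
With exponent 2, the RHS mv^2/r has dimensions [L M T^-2], matching the LHS.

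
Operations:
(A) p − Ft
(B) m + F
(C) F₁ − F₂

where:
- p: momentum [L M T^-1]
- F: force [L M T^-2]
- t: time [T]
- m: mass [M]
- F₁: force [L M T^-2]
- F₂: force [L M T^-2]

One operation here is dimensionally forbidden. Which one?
(B) m + F

(A) p − Ft: p [L M T^-1] and Ft [L M T^-1] — same dimensions ✓
(B) m + F: m [M] and F [L M T^-2] — different dimensions cannot be added/subtracted ✗
(C) F₁ − F₂: F₁ [L M T^-2] and F₂ [L M T^-2] — same dimensions ✓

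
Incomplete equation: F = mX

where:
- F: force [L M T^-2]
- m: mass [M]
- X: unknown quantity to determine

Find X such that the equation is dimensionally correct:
X = a (acceleration), dimensions [L T^-2]

F has dimensions [L M T^-2]; the rest of the RHS (m) has dimensions [M].
So X must have dimensions [L T^-2] — X = a (acceleration).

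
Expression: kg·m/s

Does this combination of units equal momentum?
Yes

The expression kg·m/s has dimensions [L M T^-1], which is exactly momentum [L M T^-1].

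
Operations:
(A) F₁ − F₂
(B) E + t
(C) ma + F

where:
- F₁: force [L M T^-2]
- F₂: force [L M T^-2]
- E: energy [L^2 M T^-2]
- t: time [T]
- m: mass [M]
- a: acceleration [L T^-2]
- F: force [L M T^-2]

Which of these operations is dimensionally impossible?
(B) E + t

(A) F₁ − F₂: F₁ [L M T^-2] and F₂ [L M T^-2] — same dimensions ✓
(B) E + t: E [L^2 M T^-2] and t [T] — different dimensions cannot be added/subtracted ✗
(C) ma + F: ma [L M T^-2] and F [L M T^-2] — same dimensions ✓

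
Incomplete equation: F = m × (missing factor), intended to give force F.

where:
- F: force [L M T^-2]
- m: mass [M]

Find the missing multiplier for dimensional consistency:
a (acceleration), dimensions [L T^-2]

F has dimensions [L M T^-2] and m has dimensions [M].
The missing factor must have dimensions [L M T^-2] / [M] = [L T^-2], i.e. acceleration (a).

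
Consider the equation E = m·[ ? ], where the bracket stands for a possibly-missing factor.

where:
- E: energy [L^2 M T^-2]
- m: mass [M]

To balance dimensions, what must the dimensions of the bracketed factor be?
[L^2 T^-2] — velocity squared (e.g. v²)

E has dimensions [L^2 M T^-2]; m has dimensions [M].
The bracketed factor must supply [L^2 M T^-2] / [M] = [L^2 T^-2].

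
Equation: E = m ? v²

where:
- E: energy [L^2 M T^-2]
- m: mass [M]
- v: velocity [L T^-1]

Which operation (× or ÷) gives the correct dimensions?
multiplication (×): E = m × v²

E [L^2 M T^-2]; m [M]; v² [L^2 T^-2].
m × v² → [L^2 M T^-2] ✓
m ÷ v² → [L^-2 M T^2] ✗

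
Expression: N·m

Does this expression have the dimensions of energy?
Yes

The expression N·m has dimensions [L^2 M T^-2], which is exactly energy [L^2 M T^-2].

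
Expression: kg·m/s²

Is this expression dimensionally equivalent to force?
Yes

The expression kg·m/s² has dimensions [L M T^-2], which is exactly force [L M T^-2].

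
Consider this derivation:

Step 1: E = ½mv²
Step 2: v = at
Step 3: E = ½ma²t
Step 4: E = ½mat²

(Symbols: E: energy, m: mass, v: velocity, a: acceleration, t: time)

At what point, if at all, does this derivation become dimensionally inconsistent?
Step 3

Step 1: E = ½mv² → LHS [L^2 M T^-2], RHS [L^2 M T^-2] ✓
Step 2: v = at → LHS [L T^-1], RHS [L T^-1] ✓
Step 3: E = ½ma²t → LHS [L^2 M T^-2], RHS [L^2 M T^-3] ✗

The first dimensional inconsistency appears in step 3: E = ½ma²t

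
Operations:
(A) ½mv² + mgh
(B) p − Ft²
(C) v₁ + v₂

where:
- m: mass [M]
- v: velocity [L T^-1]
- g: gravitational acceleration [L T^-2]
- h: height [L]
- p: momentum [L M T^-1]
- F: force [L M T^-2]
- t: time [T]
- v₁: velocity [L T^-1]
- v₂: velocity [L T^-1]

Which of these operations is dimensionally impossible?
(B) p − Ft²

(A) ½mv² + mgh: ½mv² [L^2 M T^-2] and mgh [L^2 M T^-2] — same dimensions ✓
(B) p − Ft²: p [L M T^-1] and Ft² [L M] — different dimensions cannot be added/subtracted ✗
(C) v₁ + v₂: v₁ [L T^-1] and v₂ [L T^-1] — same dimensions ✓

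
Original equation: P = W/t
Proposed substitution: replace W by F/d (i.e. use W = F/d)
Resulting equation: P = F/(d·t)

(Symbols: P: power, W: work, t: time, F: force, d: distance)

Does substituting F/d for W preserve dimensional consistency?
No

[W] = [L^2 M T^-2] and [F/d] = [M T^-2]. These differ, so the substitution replaces a quantity by one of different dimensions and the result P = F/(d·t) has LHS [L^2 M T^-3] vs RHS [M T^-3] — inconsistent.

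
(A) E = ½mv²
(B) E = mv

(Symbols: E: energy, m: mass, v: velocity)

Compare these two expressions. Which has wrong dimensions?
(B)

(A) E = ½mv²: LHS [L^2 M T^-2], RHS [L^2 M T^-2] ✓
(B) E = mv: LHS [L^2 M T^-2], RHS [L M T^-1] ✗

Expression (B) E = mv is dimensionally incorrect.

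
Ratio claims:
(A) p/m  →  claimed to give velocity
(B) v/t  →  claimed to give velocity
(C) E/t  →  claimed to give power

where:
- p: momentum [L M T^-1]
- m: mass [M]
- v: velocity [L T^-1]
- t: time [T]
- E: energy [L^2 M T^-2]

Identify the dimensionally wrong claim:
(B) v/t does not give velocity

(A) p/m: [L T^-1] = velocity [L T^-1] ✓
(B) v/t: [L T^-2] ≠ velocity [L T^-1] ✗
(C) E/t: [L^2 M T^-3] = power [L^2 M T^-3] ✓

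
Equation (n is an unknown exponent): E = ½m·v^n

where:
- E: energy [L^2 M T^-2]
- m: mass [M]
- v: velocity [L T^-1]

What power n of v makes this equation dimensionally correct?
n = 2

E has dimensions [L^2 M T^-2]; v has dimensions [L T^-1].
The rest of the RHS has dimensions [M], so v^n must supply [L^2 T^-2].
With n = 2: ½m·v^2 has dimensions [L^2 M T^-2], matching the LHS ✓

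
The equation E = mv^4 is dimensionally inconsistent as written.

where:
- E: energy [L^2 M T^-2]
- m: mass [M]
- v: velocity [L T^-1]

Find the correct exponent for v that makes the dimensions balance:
The exponent of v should be 2: E = mv^2

The LHS E has dimensions [L^2 M T^-2]; v has dimensions [L T^-1].
As written, the RHS mv^4 (exponent 4 on v) has dimensions [L^4 M T^-4], which does not match.
With exponent 2, the RHS mv^2 has dimensions [L^2 M T^-2], matching the LHS.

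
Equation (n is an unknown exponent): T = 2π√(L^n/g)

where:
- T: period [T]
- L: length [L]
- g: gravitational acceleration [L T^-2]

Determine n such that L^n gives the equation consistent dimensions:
n = 1

T has dimensions [T]; L has dimensions [L].
With n = 1: 2π√(L^1/g) has dimensions [T], matching the LHS ✓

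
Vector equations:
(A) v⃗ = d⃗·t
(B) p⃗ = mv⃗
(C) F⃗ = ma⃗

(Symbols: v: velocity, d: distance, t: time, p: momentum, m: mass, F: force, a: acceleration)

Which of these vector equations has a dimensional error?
(A) v⃗ = d⃗·t

(A) v⃗ = d⃗·t: LHS [L T^-1], RHS [L T] ✗ — velocity is displacement per time; should be d⃗/t
(B) p⃗ = mv⃗: LHS [L M T^-1], RHS [L M T^-1] ✓ — mass (scalar) times velocity (vector)
(C) F⃗ = ma⃗: LHS [L M T^-2], RHS [L M T^-2] ✓ — Force and acceleration are vectors, mass is a scalar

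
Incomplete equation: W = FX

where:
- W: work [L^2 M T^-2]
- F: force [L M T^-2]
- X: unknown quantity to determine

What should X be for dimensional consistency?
X = d (distance), dimensions [L]

W has dimensions [L^2 M T^-2]; the rest of the RHS (F) has dimensions [L M T^-2].
So X must have dimensions [L] — X = d (distance).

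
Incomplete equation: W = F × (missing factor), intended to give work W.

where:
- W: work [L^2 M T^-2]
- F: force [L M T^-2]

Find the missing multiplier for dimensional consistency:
d (distance), dimensions [L]

W has dimensions [L^2 M T^-2] and F has dimensions [L M T^-2].
The missing factor must have dimensions [L^2 M T^-2] / [L M T^-2] = [L], i.e. distance (d).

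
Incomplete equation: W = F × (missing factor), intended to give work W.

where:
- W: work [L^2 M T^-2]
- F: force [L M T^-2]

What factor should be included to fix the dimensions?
d (distance), dimensions [L]

W has dimensions [L^2 M T^-2] and F has dimensions [L M T^-2].
The missing factor must have dimensions [L^2 M T^-2] / [L M T^-2] = [L], i.e. distance (d).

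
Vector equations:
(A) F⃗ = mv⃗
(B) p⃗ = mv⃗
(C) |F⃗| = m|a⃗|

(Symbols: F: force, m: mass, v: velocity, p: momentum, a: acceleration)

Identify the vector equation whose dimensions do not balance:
(A) F⃗ = mv⃗

(A) F⃗ = mv⃗: LHS [L M T^-2], RHS [L M T^-1] ✗ — mass times velocity is momentum, not force; should be ma⃗
(B) p⃗ = mv⃗: LHS [L M T^-1], RHS [L M T^-1] ✓ — mass (scalar) times velocity (vector)
(C) |F⃗| = m|a⃗|: LHS [L M T^-2], RHS [L M T^-2] ✓ — magnitudes of vectors are scalars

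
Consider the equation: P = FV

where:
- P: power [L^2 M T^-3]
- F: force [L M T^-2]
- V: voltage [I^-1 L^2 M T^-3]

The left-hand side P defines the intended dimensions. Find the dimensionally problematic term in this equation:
The right-hand side term FV

P has dimensions [L^2 M T^-3], but FV has dimensions [I^-1 L^3 M^2 T^-5], so the term FV is dimensionally wrong for P.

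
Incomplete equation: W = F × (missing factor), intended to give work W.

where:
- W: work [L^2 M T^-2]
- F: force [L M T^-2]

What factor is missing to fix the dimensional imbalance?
d (distance), dimensions [L]

W has dimensions [L^2 M T^-2] and F has dimensions [L M T^-2].
The missing factor must have dimensions [L^2 M T^-2] / [L M T^-2] = [L], i.e. distance (d).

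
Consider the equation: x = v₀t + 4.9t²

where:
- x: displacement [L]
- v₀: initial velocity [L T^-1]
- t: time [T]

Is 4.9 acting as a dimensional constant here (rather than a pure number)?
Yes

x has dimensions [L], while t² alone has dimensions [T^2]. For the equation to balance, the factor 4.9 must carry dimensions [L T^-2] — it is a dimensional constant (a numerical value of a physical quantity with its units suppressed), not a pure number.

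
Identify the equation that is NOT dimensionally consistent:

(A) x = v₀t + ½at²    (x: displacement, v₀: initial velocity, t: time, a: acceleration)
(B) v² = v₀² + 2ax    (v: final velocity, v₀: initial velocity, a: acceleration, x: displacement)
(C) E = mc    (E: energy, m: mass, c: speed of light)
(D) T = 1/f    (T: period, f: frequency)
(C) E = mc

The equation (C) E = mc is dimensionally incorrect.

LHS (E): [L^2 M T^-2]
RHS (mc): [L M T^-1] ✗

The dimensions do not match. The other three equations balance.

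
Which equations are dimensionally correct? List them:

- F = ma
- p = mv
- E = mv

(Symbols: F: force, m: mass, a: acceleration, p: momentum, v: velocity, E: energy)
Dimensionally correct: F = ma, p = mv
Dimensionally incorrect: E = mv
Ordered (correct first, then incorrect): F = ma, p = mv, E = mv

- F = ma: LHS [L M T^-2], RHS [L M T^-2] → correct ✓
- p = mv: LHS [L M T^-1], RHS [L M T^-1] → correct ✓
- E = mv: LHS [L^2 M T^-2], RHS [L M T^-1] → incorrect ✗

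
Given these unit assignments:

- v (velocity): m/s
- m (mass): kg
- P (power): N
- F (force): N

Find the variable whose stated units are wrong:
P

The variable P (power) should have units W, not N.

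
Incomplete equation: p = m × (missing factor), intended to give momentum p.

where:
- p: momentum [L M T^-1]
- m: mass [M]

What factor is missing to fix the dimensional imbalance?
v (velocity), dimensions [L T^-1]

p has dimensions [L M T^-1] and m has dimensions [M].
The missing factor must have dimensions [L M T^-1] / [M] = [L T^-1], i.e. velocity (v).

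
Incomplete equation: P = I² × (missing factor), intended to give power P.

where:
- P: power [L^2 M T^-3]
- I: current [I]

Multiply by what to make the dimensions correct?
R (resistance), dimensions [I^-2 L^2 M T^-3]

P has dimensions [L^2 M T^-3] and I² has dimensions [I^2].
The missing factor must have dimensions [L^2 M T^-3] / [I^2] = [I^-2 L^2 M T^-3], i.e. resistance (R).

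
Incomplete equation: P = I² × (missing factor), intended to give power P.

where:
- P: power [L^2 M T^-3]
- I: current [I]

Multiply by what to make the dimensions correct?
R (resistance), dimensions [I^-2 L^2 M T^-3]

P has dimensions [L^2 M T^-3] and I² has dimensions [I^2].
The missing factor must have dimensions [L^2 M T^-3] / [I^2] = [I^-2 L^2 M T^-3], i.e. resistance (R).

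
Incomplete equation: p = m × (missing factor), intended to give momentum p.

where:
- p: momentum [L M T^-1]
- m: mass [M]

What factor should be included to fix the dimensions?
v (velocity), dimensions [L T^-1]

p has dimensions [L M T^-1] and m has dimensions [M].
The missing factor must have dimensions [L M T^-1] / [M] = [L T^-1], i.e. velocity (v).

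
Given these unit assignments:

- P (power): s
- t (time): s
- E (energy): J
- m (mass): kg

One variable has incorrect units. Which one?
P

The variable P (power) should have units W, not s.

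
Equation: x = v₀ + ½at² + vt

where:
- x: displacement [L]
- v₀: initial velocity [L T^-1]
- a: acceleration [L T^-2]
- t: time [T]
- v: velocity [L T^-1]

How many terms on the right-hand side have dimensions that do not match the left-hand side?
1

LHS x: [L]
- v₀: [L T^-1] ✗
- ½at²: [L] ✓
- vt: [L] ✓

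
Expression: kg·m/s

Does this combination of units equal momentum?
Yes

The expression kg·m/s has dimensions [L M T^-1], which is exactly momentum [L M T^-1].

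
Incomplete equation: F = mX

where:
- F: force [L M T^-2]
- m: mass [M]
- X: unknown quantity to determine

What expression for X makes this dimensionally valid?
X = a (acceleration), dimensions [L T^-2]

F has dimensions [L M T^-2]; the rest of the RHS (m) has dimensions [M].
So X must have dimensions [L T^-2] — X = a (acceleration).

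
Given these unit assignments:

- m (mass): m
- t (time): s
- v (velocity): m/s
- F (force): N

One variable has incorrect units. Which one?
m

The variable m (mass) should have units kg, not m.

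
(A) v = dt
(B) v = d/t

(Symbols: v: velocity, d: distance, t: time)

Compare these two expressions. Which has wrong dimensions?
(A)

(A) v = dt: LHS [L T^-1], RHS [L T] ✗
(B) v = d/t: LHS [L T^-1], RHS [L T^-1] ✓

Expression (A) v = dt is dimensionally incorrect.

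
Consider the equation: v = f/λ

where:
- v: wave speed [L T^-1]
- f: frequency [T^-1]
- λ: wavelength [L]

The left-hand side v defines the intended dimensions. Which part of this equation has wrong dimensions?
The right-hand side term f/λ

v has dimensions [L T^-1], but f/λ has dimensions [L^-1 T^-1], so the term f/λ is dimensionally wrong for v.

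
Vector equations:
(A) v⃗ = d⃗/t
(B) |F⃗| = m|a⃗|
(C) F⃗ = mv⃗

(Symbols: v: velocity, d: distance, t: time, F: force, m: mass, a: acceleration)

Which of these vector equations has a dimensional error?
(C) F⃗ = mv⃗

(A) v⃗ = d⃗/t: LHS [L T^-1], RHS [L T^-1] ✓ — displacement (vector) divided by time (scalar)
(B) |F⃗| = m|a⃗|: LHS [L M T^-2], RHS [L M T^-2] ✓ — magnitudes of vectors are scalars
(C) F⃗ = mv⃗: LHS [L M T^-2], RHS [L M T^-1] ✗ — mass times velocity is momentum, not force; should be ma⃗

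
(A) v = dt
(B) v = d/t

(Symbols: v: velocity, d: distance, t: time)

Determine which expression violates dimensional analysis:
(A)

(A) v = dt: LHS [L T^-1], RHS [L T] ✗
(B) v = d/t: LHS [L T^-1], RHS [L T^-1] ✓

Expression (A) v = dt is dimensionally incorrect.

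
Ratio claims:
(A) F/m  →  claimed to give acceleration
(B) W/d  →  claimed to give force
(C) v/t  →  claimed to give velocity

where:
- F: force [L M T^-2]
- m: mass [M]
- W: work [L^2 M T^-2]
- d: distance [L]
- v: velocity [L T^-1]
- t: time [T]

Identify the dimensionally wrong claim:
(C) v/t does not give velocity

(A) F/m: [L T^-2] = acceleration [L T^-2] ✓
(B) W/d: [L M T^-2] = force [L M T^-2] ✓
(C) v/t: [L T^-2] ≠ velocity [L T^-1] ✗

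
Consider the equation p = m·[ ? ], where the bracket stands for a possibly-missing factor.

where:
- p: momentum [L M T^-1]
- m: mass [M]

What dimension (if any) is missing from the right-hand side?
[L T^-1] — velocity (e.g. v)

p has dimensions [L M T^-1]; m has dimensions [M].
The bracketed factor must supply [L M T^-1] / [M] = [L T^-1].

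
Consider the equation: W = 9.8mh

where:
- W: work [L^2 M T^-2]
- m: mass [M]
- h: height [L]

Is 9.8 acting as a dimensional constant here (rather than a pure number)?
Yes

W has dimensions [L^2 M T^-2], while mh alone has dimensions [L M]. For the equation to balance, the factor 9.8 must carry dimensions [L T^-2] — it is a dimensional constant (a numerical value of a physical quantity with its units suppressed), not a pure number.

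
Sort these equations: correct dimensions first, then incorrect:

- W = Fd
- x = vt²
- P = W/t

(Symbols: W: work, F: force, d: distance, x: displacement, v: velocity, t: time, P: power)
Dimensionally correct: W = Fd, P = W/t
Dimensionally incorrect: x = vt²
Ordered (correct first, then incorrect): W = Fd, P = W/t, x = vt²

- W = Fd: LHS [L^2 M T^-2], RHS [L^2 M T^-2] → correct ✓
- x = vt²: LHS [L], RHS [L T] → incorrect ✗
- P = W/t: LHS [L^2 M T^-3], RHS [L^2 M T^-3] → correct ✓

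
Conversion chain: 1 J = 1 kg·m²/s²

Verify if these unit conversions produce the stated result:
The chain is correct (no errors).

Correct: Joule is defined as kg·m²/s²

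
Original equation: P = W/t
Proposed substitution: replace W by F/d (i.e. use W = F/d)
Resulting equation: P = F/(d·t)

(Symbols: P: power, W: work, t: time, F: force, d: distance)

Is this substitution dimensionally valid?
No

[W] = [L^2 M T^-2] and [F/d] = [M T^-2]. These differ, so the substitution replaces a quantity by one of different dimensions and the result P = F/(d·t) has LHS [L^2 M T^-3] vs RHS [M T^-3] — inconsistent.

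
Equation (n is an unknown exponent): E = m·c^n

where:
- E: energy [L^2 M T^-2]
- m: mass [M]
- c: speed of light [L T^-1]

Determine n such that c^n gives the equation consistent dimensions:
n = 2

E has dimensions [L^2 M T^-2]; c has dimensions [L T^-1].
The rest of the RHS has dimensions [M], so c^n must supply [L^2 T^-2].
With n = 2: m·c^2 has dimensions [L^2 M T^-2], matching the LHS ✓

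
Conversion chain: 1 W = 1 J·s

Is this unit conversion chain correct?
The chain is incorrect (it contains an error).

Incorrect: Watt is J/s, not J·s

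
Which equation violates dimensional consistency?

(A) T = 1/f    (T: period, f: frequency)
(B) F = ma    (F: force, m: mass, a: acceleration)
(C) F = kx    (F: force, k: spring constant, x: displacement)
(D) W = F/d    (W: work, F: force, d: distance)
(D) W = F/d

The equation (D) W = F/d is dimensionally incorrect.

LHS (W): [L^2 M T^-2]
RHS (F/d): [M T^-2] ✗

The dimensions do not match. The other three equations balance.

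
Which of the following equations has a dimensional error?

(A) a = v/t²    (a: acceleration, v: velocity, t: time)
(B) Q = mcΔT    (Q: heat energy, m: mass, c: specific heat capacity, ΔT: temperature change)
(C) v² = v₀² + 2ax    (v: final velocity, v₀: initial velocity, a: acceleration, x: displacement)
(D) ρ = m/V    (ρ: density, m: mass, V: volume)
(A) a = v/t²

The equation (A) a = v/t² is dimensionally incorrect.

LHS (a): [L T^-2]
RHS (v/t²): [L T^-3] ✗

The dimensions do not match. The other three equations balance.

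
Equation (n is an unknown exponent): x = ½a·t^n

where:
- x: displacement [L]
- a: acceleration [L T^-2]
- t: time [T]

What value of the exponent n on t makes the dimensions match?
n = 2

x has dimensions [L]; t has dimensions [T].
The rest of the RHS has dimensions [L T^-2], so t^n must supply [T^2].
With n = 2: ½a·t^2 has dimensions [L], matching the LHS ✓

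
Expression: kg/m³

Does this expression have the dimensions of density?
Yes

The expression kg/m³ has dimensions [L^-3 M], which is exactly density [L^-3 M].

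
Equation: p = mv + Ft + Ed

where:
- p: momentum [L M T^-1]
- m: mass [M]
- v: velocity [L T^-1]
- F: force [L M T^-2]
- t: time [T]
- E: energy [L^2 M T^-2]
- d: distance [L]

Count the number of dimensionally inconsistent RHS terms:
1

LHS p: [L M T^-1]
- mv: [L M T^-1] ✓
- Ft: [L M T^-1] ✓
- Ed: [L^3 M T^-2] ✗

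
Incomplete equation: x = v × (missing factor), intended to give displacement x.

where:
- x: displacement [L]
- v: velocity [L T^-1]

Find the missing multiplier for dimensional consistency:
t (time), dimensions [T]

x has dimensions [L] and v has dimensions [L T^-1].
The missing factor must have dimensions [L] / [L T^-1] = [T], i.e. time (t).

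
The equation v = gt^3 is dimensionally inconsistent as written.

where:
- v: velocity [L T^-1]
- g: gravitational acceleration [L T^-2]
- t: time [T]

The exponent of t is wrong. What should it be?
The exponent of t should be 1: v = gt

The LHS v has dimensions [L T^-1]; t has dimensions [T].
As written, the RHS gt^3 (exponent 3 on t) has dimensions [L T], which does not match.
With exponent 1, the RHS gt has dimensions [L T^-1], matching the LHS.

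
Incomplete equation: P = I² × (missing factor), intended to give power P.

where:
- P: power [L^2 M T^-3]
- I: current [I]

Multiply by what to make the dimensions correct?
R (resistance), dimensions [I^-2 L^2 M T^-3]

P has dimensions [L^2 M T^-3] and I² has dimensions [I^2].
The missing factor must have dimensions [L^2 M T^-3] / [I^2] = [I^-2 L^2 M T^-3], i.e. resistance (R).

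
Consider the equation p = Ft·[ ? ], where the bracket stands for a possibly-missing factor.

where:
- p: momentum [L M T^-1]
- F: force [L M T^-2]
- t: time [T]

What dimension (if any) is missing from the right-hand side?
Nothing is missing — the bracketed factor must be dimensionless.

p has dimensions [L M T^-1] and Ft already has dimensions [L M T^-1], so p = Ft is dimensionally complete.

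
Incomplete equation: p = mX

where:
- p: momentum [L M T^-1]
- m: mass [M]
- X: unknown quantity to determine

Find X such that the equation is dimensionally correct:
X = v (velocity), dimensions [L T^-1]

p has dimensions [L M T^-1]; the rest of the RHS (m) has dimensions [M].
So X must have dimensions [L T^-1] — X = v (velocity).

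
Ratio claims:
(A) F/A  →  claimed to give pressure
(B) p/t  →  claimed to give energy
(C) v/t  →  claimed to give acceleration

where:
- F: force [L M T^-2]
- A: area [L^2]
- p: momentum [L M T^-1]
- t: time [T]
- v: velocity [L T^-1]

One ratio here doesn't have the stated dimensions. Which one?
(B) p/t does not give energy

(A) F/A: [L^-1 M T^-2] = pressure [L^-1 M T^-2] ✓
(B) p/t: [L M T^-2] ≠ energy [L^2 M T^-2] ✗
(C) v/t: [L T^-2] = acceleration [L T^-2] ✓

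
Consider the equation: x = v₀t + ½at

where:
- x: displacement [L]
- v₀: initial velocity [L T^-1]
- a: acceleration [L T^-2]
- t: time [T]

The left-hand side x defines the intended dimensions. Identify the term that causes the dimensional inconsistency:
The term ½at

Checking each RHS term against the LHS:
- v₀t: [L] — matches x [L] ✓
- ½at: [L T^-1] — does NOT match x [L] ✗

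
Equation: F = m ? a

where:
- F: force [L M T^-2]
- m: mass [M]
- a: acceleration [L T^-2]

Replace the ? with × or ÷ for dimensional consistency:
multiplication (×): F = m × a

F [L M T^-2]; m [M]; a [L T^-2].
m × a → [L M T^-2] ✓
m ÷ a → [L^-1 M T^2] ✗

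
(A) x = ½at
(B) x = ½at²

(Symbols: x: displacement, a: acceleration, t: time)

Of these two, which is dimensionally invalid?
(A)

(A) x = ½at: LHS [L], RHS [L T^-1] ✗
(B) x = ½at²: LHS [L], RHS [L] ✓

Expression (A) x = ½at is dimensionally incorrect.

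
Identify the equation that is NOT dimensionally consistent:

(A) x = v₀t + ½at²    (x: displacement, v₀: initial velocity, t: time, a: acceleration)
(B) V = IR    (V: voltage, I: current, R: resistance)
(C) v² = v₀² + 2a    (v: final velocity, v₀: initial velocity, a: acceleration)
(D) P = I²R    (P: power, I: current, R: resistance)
(C) v² = v₀² + 2a

The equation (C) v² = v₀² + 2a is dimensionally incorrect.

LHS (v²): [L^2 T^-2]
RHS terms:
  - v₀²: [L^2 T^-2] ✓
  - 2a: [L T^-2] ✗ (does not match LHS)

The dimensions do not match. The other three equations balance.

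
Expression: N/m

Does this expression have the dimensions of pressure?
No

The expression N/m has dimensions [M T^-2], but pressure has dimensions [L^-1 M T^-2].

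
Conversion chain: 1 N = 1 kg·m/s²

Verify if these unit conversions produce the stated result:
The chain is correct (no errors).

Correct: Newton is defined as kg·m/s²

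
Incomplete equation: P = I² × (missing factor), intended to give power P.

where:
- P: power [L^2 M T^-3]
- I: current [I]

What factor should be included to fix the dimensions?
R (resistance), dimensions [I^-2 L^2 M T^-3]

P has dimensions [L^2 M T^-3] and I² has dimensions [I^2].
The missing factor must have dimensions [L^2 M T^-3] / [I^2] = [I^-2 L^2 M T^-3], i.e. resistance (R).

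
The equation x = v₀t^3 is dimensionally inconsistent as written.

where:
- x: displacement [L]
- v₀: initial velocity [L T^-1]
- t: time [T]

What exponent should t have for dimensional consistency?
The exponent of t should be 1: x = v₀t

The LHS x has dimensions [L]; t has dimensions [T].
As written, the RHS v₀t^3 (exponent 3 on t) has dimensions [L T^2], which does not match.
With exponent 1, the RHS v₀t has dimensions [L], matching the LHS.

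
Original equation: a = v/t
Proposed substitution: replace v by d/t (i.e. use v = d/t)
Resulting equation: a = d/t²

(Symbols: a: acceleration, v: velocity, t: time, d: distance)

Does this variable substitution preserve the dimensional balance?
Yes

[v] = [L T^-1] and [d/t] = [L T^-1]. These match, so the substitution replaces a quantity by one of the same dimensions and the result a = d/t² has LHS [L T^-2] vs RHS [L T^-2] — still consistent.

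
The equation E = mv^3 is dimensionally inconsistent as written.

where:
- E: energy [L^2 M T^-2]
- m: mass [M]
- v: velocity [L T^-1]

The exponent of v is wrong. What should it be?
The exponent of v should be 2: E = mv^2

The LHS E has dimensions [L^2 M T^-2]; v has dimensions [L T^-1].
As written, the RHS mv^3 (exponent 3 on v) has dimensions [L^3 M T^-3], which does not match.
With exponent 2, the RHS mv^2 has dimensions [L^2 M T^-2], matching the LHS.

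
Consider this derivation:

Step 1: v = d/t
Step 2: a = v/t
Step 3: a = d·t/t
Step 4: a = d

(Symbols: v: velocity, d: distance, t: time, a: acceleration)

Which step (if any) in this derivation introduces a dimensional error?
Step 3

Step 1: v = d/t → LHS [L T^-1], RHS [L T^-1] ✓
Step 2: a = v/t → LHS [L T^-2], RHS [L T^-2] ✓
Step 3: a = d·t/t → LHS [L T^-2], RHS [L] ✗

The first dimensional inconsistency appears in step 3: a = d·t/t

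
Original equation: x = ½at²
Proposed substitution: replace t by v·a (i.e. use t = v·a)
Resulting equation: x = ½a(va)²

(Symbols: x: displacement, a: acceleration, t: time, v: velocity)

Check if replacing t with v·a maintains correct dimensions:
No

[t] = [T] and [v·a] = [L^2 T^-3]. These differ, so the substitution replaces a quantity by one of different dimensions and the result x = ½a(va)² has LHS [L] vs RHS [L^5 T^-8] — inconsistent.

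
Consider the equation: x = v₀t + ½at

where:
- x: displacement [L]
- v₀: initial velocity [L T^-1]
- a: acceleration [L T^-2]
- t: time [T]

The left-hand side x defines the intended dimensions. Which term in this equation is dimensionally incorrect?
The term ½at

Checking each RHS term against the LHS:
- v₀t: [L] — matches x [L] ✓
- ½at: [L T^-1] — does NOT match x [L] ✗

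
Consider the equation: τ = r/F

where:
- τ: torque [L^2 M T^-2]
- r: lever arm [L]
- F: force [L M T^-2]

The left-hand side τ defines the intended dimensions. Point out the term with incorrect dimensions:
The right-hand side term r/F

τ has dimensions [L^2 M T^-2], but r/F has dimensions [M^-1 T^2], so the term r/F is dimensionally wrong for τ.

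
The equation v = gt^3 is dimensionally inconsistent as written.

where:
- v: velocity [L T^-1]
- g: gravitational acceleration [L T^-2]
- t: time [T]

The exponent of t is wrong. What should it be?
The exponent of t should be 1: v = gt

The LHS v has dimensions [L T^-1]; t has dimensions [T].
As written, the RHS gt^3 (exponent 3 on t) has dimensions [L T], which does not match.
With exponent 1, the RHS gt has dimensions [L T^-1], matching the LHS.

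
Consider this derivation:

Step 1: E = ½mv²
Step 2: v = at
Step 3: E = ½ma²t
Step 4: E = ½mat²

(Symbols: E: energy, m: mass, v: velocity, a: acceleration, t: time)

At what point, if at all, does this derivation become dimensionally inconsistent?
Step 3

Step 1: E = ½mv² → LHS [L^2 M T^-2], RHS [L^2 M T^-2] ✓
Step 2: v = at → LHS [L T^-1], RHS [L T^-1] ✓
Step 3: E = ½ma²t → LHS [L^2 M T^-2], RHS [L^2 M T^-3] ✗

The first dimensional inconsistency appears in step 3: E = ½ma²t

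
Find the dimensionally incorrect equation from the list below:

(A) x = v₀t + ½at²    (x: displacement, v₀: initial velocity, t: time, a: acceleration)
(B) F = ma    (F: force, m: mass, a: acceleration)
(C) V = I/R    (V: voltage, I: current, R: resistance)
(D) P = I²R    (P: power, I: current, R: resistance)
(C) V = I/R

The equation (C) V = I/R is dimensionally incorrect.

LHS (V): [I^-1 L^2 M T^-3]
RHS (I/R): [I^3 L^-2 M^-1 T^3] ✗

The dimensions do not match. The other three equations balance.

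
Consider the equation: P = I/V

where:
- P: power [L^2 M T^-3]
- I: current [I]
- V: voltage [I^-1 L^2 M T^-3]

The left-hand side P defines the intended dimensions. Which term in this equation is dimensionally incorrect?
The right-hand side term I/V

P has dimensions [L^2 M T^-3], but I/V has dimensions [I^2 L^-2 M^-1 T^3], so the term I/V is dimensionally wrong for P.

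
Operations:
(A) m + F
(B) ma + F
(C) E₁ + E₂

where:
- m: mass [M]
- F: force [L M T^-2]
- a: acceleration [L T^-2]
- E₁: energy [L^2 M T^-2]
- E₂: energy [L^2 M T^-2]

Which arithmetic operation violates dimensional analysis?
(A) m + F

(A) m + F: m [M] and F [L M T^-2] — different dimensions cannot be added/subtracted ✗
(B) ma + F: ma [L M T^-2] and F [L M T^-2] — same dimensions ✓
(C) E₁ + E₂: E₁ [L^2 M T^-2] and E₂ [L^2 M T^-2] — same dimensions ✓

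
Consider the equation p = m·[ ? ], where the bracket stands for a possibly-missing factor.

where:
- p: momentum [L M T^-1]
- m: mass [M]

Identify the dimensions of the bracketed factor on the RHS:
[L T^-1] — velocity (e.g. v)

p has dimensions [L M T^-1]; m has dimensions [M].
The bracketed factor must supply [L M T^-1] / [M] = [L T^-1].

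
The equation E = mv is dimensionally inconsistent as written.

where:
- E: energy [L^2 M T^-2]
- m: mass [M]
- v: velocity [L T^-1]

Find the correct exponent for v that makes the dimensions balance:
The exponent of v should be 2: E = mv^2

The LHS E has dimensions [L^2 M T^-2]; v has dimensions [L T^-1].
As written, the RHS mv (exponent 1 on v) has dimensions [L M T^-1], which does not match.
With exponent 2, the RHS mv^2 has dimensions [L^2 M T^-2], matching the LHS.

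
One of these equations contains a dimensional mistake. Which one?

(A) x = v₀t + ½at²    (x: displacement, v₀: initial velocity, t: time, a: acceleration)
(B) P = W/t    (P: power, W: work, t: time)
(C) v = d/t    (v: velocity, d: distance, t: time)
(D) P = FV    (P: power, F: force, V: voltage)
(D) P = FV

The equation (D) P = FV is dimensionally incorrect.

LHS (P): [L^2 M T^-3]
RHS (FV): [I^-1 L^3 M^2 T^-5] ✗

The dimensions do not match. The other three equations balance.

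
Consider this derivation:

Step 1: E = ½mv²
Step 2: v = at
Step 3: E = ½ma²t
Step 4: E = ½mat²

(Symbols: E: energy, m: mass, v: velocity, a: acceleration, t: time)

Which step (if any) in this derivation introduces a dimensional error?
Step 3

Step 1: E = ½mv² → LHS [L^2 M T^-2], RHS [L^2 M T^-2] ✓
Step 2: v = at → LHS [L T^-1], RHS [L T^-1] ✓
Step 3: E = ½ma²t → LHS [L^2 M T^-2], RHS [L^2 M T^-3] ✗

The first dimensional inconsistency appears in step 3: E = ½ma²t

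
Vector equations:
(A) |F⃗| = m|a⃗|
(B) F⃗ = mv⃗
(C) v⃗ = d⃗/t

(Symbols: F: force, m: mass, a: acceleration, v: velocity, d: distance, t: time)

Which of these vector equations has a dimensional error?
(B) F⃗ = mv⃗

(A) |F⃗| = m|a⃗|: LHS [L M T^-2], RHS [L M T^-2] ✓ — magnitudes of vectors are scalars
(B) F⃗ = mv⃗: LHS [L M T^-2], RHS [L M T^-1] ✗ — mass times velocity is momentum, not force; should be ma⃗
(C) v⃗ = d⃗/t: LHS [L T^-1], RHS [L T^-1] ✓ — displacement (vector) divided by time (scalar)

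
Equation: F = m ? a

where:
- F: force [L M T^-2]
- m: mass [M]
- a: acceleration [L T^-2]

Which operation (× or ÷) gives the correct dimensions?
multiplication (×): F = m × a

F [L M T^-2]; m [M]; a [L T^-2].
m × a → [L M T^-2] ✓
m ÷ a → [L^-1 M T^2] ✗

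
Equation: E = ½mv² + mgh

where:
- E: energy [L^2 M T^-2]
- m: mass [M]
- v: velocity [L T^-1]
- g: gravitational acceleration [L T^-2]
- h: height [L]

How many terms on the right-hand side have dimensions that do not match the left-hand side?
0

LHS E: [L^2 M T^-2]
- ½mv²: [L^2 M T^-2] ✓
- mgh: [L^2 M T^-2] ✓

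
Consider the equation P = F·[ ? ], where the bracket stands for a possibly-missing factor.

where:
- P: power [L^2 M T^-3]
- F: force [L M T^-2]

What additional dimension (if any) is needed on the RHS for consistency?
[L T^-1] — velocity (e.g. v)

P has dimensions [L^2 M T^-3]; F has dimensions [L M T^-2].
The bracketed factor must supply [L^2 M T^-3] / [L M T^-2] = [L T^-1].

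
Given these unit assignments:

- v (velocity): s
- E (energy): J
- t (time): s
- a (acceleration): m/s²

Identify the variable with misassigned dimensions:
v

The variable v (velocity) should have units m/s, not s.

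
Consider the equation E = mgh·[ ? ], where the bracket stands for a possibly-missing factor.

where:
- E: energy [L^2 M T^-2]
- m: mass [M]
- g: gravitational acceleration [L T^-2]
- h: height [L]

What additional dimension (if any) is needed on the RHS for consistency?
Nothing is missing — the bracketed factor must be dimensionless.

E has dimensions [L^2 M T^-2] and mgh already has dimensions [L^2 M T^-2], so E = mgh is dimensionally complete.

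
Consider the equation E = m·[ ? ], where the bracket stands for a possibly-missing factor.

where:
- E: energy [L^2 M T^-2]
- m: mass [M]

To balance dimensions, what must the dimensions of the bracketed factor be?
[L^2 T^-2] — velocity squared (e.g. v²)

E has dimensions [L^2 M T^-2]; m has dimensions [M].
The bracketed factor must supply [L^2 M T^-2] / [M] = [L^2 T^-2].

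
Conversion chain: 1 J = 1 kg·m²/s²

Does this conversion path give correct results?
The chain is correct (no errors).

Correct: Joule is defined as kg·m²/s²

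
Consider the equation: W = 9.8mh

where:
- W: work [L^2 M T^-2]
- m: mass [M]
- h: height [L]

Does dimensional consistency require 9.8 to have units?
Yes

W has dimensions [L^2 M T^-2], while mh alone has dimensions [L M]. For the equation to balance, the factor 9.8 must carry dimensions [L T^-2] — it is a dimensional constant (a numerical value of a physical quantity with its units suppressed), not a pure number.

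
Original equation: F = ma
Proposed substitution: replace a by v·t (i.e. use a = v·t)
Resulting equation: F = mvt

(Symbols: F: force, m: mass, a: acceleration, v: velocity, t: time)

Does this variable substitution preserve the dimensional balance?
No

[a] = [L T^-2] and [v·t] = [L]. These differ, so the substitution replaces a quantity by one of different dimensions and the result F = mvt has LHS [L M T^-2] vs RHS [L M] — inconsistent.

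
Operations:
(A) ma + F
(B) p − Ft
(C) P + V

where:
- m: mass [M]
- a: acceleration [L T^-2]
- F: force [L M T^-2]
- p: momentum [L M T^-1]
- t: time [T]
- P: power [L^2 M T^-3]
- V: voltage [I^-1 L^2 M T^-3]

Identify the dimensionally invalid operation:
(C) P + V

(A) ma + F: ma [L M T^-2] and F [L M T^-2] — same dimensions ✓
(B) p − Ft: p [L M T^-1] and Ft [L M T^-1] — same dimensions ✓
(C) P + V: P [L^2 M T^-3] and V [I^-1 L^2 M T^-3] — different dimensions cannot be added/subtracted ✗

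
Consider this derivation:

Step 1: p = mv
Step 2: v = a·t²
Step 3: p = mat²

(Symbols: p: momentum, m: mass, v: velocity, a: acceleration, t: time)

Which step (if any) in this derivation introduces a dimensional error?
Step 2

Step 1: p = mv → LHS [L M T^-1], RHS [L M T^-1] ✓
Step 2: v = a·t² → LHS [L T^-1], RHS [L] ✗

The first dimensional inconsistency appears in step 2: v = a·t²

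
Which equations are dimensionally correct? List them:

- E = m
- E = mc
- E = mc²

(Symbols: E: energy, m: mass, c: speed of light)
Dimensionally correct: E = mc²
Dimensionally incorrect: E = m, E = mc
Ordered (correct first, then incorrect): E = mc², E = m, E = mc

- E = m: LHS [L^2 M T^-2], RHS [M] → incorrect ✗
- E = mc: LHS [L^2 M T^-2], RHS [L M T^-1] → incorrect ✗
- E = mc²: LHS [L^2 M T^-2], RHS [L^2 M T^-2] → correct ✓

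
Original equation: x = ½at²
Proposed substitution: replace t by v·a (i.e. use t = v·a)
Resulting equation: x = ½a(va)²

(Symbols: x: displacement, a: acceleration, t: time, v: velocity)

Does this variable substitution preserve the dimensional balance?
No

[t] = [T] and [v·a] = [L^2 T^-3]. These differ, so the substitution replaces a quantity by one of different dimensions and the result x = ½a(va)² has LHS [L] vs RHS [L^5 T^-8] — inconsistent.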